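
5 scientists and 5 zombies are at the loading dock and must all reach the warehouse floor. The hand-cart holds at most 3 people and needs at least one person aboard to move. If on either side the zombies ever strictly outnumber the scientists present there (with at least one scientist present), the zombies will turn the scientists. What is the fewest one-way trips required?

Counting alone: each trip to the warehouse floor takes at most 3 across and each return brings at least 1 back, so after t trips out (and t−1 returns) at most 3t − (t−1) of the 10 are across; that first reaches 10 at t = 5, so at least 9 crossings are needed.
The safety rule pushes this higher. Following every safe sequence of crossings, the most of the 10 that can be at the warehouse floor as the hand-cart arrives there on crossing 9 is 9 — never all 10.
So no plan with fewer than 11 crossings exists, and this one achieves 11:
1. 2 zombies → the warehouse floor.  (the loading dock: 5S 3Z; the warehouse floor: 0S 2Z)
2. 1 zombie ← the loading dock.  (the loading dock: 5S 4Z; the warehouse floor: 0S 1Z)
3. 3 zombies → the warehouse floor.  (the loading dock: 5S 1Z; the warehouse floor: 0S 4Z)
4. 1 zombie ← the loading dock.  (the loading dock: 5S 2Z; the warehouse floor: 0S 3Z)
5. 3 scientists → the warehouse floor.  (the loading dock: 2S 2Z; the warehouse floor: 3S 3Z)
6. 1 scientist and 1 zombie ← the loading dock.  (the loading dock: 3S 3Z; the warehouse floor: 2S 2Z)
7. 3 scientists → the warehouse floor.  (the loading dock: 0S 3Z; the warehouse floor: 5S 2Z)
8. 1 zombie ← the loading dock.  (the loading dock: 0S 4Z; the warehouse floor: 5S 1Z)
9. 2 zombies → the warehouse floor.  (the loading dock: 0S 2Z; the warehouse floor: 5S 3Z)
10. 1 zombie ← the loading dock.  (the loading dock: 0S 3Z; the warehouse floor: 5S 2Z)
11. 3 zombies → the warehouse floor.  (the loading dock: 0S 0Z; the warehouse floor: 5S 5Z)

11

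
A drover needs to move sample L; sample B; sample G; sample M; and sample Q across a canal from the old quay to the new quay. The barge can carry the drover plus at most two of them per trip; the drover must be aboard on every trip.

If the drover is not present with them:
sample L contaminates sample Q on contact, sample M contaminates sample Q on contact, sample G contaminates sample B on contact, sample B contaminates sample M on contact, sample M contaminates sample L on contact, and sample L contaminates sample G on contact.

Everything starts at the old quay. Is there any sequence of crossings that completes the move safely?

No

Whatever the first load, the items left behind include a forbidden pair without the drover. No opening move is safe, so no plan exists.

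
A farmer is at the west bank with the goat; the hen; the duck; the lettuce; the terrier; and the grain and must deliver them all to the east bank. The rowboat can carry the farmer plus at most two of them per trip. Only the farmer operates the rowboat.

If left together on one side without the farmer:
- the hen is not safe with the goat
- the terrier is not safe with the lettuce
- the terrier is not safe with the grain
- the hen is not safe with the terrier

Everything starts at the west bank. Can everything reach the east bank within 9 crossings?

Yes

Yes — this plan uses 7 crossings (≤ 9):
1. Farmer goes to the east bank with the goat and the terrier.
2. Farmer goes back to the west bank alone.
3. Farmer goes to the east bank with the duck.
4. Farmer goes back to the west bank alone.
5. Farmer goes to the east bank with the grain and the lettuce.
6. Farmer goes back to the west bank with the terrier.
7. Farmer goes to the east bank with the hen and the terrier.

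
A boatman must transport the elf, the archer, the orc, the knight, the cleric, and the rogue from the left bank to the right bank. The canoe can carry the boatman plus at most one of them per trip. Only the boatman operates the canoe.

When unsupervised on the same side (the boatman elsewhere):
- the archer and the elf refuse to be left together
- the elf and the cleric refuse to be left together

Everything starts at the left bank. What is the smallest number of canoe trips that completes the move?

Counting alone: the boatman can take at most 1 across per trip to the right bank, so moving all 6 needs at least 6 loaded trips out, with a return between consecutive ones — at least 11 crossings.
The safety rule pushes this higher. Following every safe sequence of crossings, the most of the 6 that can be at the right bank as the canoe arrives there on crossing 11 is 5 — never all 6.
So no plan with fewer than 13 crossings exists, and this one achieves 13:
1. Boatman goes to the right bank with the elf.  [the left bank: the archer, the cleric, the knight, the orc, the rogue | the right bank: the elf]
2. Boatman goes back to the left bank alone.  [the left bank: the archer, the cleric, the knight, the orc, the rogue | the right bank: the elf]
3. Boatman goes to the right bank with the archer.  [the left bank: the cleric, the knight, the orc, the rogue | the right bank: the archer, the elf]
4. Boatman goes back to the left bank with the elf.  [the left bank: the cleric, the elf, the knight, the orc, the rogue | the right bank: the archer]
5. Boatman goes to the right bank with the cleric.  [the left bank: the elf, the knight, the orc, the rogue | the right bank: the archer, the cleric]
6. Boatman goes back to the left bank alone.  [the left bank: the elf, the knight, the orc, the rogue | the right bank: the archer, the cleric]
7. Boatman goes to the right bank with the orc.  [the left bank: the elf, the knight, the rogue | the right bank: the archer, the cleric, the orc]
8. Boatman goes back to the left bank alone.  [the left bank: the elf, the knight, the rogue | the right bank: the archer, the cleric, the orc]
9. Boatman goes to the right bank with the knight.  [the left bank: the elf, the rogue | the right bank: the archer, the cleric, the knight, the orc]
10. Boatman goes back to the left bank alone.  [the left bank: the elf, the rogue | the right bank: the archer, the cleric, the knight, the orc]
11. Boatman goes to the right bank with the rogue.  [the left bank: the elf | the right bank: the archer, the cleric, the knight, the orc, the rogue]
12. Boatman goes back to the left bank alone.  [the left bank: the elf | the right bank: the archer, the cleric, the knight, the orc, the rogue]
13. Boatman goes to the right bank with the elf.  [the left bank: — | the right bank: the archer, the cleric, the elf, the knight, the orc, the rogue]

13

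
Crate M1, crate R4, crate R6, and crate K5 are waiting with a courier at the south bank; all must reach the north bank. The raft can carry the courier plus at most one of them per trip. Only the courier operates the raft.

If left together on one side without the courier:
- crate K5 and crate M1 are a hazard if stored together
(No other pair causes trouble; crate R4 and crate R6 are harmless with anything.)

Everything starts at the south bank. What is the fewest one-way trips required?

7

Counting alone: the courier can take at most 1 across per trip to the north bank, so moving all 4 needs at least 4 loaded trips out, with a return between consecutive ones — at least 7 crossings.
The plan below uses exactly 7 crossings, so it is optimal:
1. Courier goes to the north bank with crate M1.
2. Courier goes back to the south bank alone.
3. Courier goes to the north bank with crate R4.
4. Courier goes back to the south bank alone.
5. Courier goes to the north bank with crate R6.
6. Courier goes back to the south bank alone.
7. Courier goes to the north bank with crate K5.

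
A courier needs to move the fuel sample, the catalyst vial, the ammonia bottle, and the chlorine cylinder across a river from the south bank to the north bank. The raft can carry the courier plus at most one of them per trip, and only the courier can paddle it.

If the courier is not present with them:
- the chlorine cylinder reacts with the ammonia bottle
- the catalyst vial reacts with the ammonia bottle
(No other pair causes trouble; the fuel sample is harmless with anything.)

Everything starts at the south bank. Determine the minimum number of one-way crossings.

9

Counting alone: the courier can take at most 1 across per trip to the north bank, so moving all 4 needs at least 4 loaded trips out, with a return between consecutive ones — at least 7 crossings.
The safety rule pushes this higher. Following every safe sequence of crossings, the most of the 4 that can be at the north bank as the raft arrives there on crossing 7 is 3 — never all 4.
So no plan with fewer than 9 crossings exists, and this one achieves 9:
1. Courier goes to the north bank with the ammonia bottle.  [the south bank: the catalyst vial, the chlorine cylinder, the fuel sample | the north bank: the ammonia bottle]
2. Courier goes back to the south bank alone.  [the south bank: the catalyst vial, the chlorine cylinder, the fuel sample | the north bank: the ammonia bottle]
3. Courier goes to the north bank with the fuel sample.  [the south bank: the catalyst vial, the chlorine cylinder | the north bank: the ammonia bottle, the fuel sample]
4. Courier goes back to the south bank alone.  [the south bank: the catalyst vial, the chlorine cylinder | the north bank: the ammonia bottle, the fuel sample]
5. Courier goes to the north bank with the catalyst vial.  [the south bank: the chlorine cylinder | the north bank: the ammonia bottle, the catalyst vial, the fuel sample]
6. Courier goes back to the south bank with the ammonia bottle.  [the south bank: the ammonia bottle, the chlorine cylinder | the north bank: the catalyst vial, the fuel sample]
7. Courier goes to the north bank with the chlorine cylinder.  [the south bank: the ammonia bottle | the north bank: the catalyst vial, the chlorine cylinder, the fuel sample]
8. Courier goes back to the south bank alone.  [the south bank: the ammonia bottle | the north bank: the catalyst vial, the chlorine cylinder, the fuel sample]
9. Courier goes to the north bank with the ammonia bottle.  [the south bank: — | the north bank: the ammonia bottle, the catalyst vial, the chlorine cylinder, the fuel sample]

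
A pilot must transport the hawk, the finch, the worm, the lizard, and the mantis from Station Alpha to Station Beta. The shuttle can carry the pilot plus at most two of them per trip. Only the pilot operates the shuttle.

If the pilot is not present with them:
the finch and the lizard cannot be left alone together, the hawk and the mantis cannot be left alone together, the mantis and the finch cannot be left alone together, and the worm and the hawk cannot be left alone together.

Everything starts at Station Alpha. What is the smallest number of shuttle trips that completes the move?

7

Counting alone: the pilot can take at most 2 across per trip to Station Beta, so moving all 5 needs at least 3 loaded trips out, with a return between consecutive ones — at least 5 crossings.
The safety rule pushes this higher. Following every safe sequence of crossings, the most of the 5 that can be at Station Beta as the shuttle arrives there on crossing 5 is 4 — never all 5.
So no plan with fewer than 7 crossings exists, and this one achieves 7:
1. Pilot goes to Station Beta with the finch and the hawk.  [Station Alpha: the lizard, the mantis, the worm | Station Beta: the finch, the hawk]
2. Pilot goes back to Station Alpha alone.  [Station Alpha: the lizard, the mantis, the worm | Station Beta: the finch, the hawk]
3. Pilot goes to Station Beta with the worm.  [Station Alpha: the lizard, the mantis | Station Beta: the finch, the hawk, the worm]
4. Pilot goes back to Station Alpha with the hawk.  [Station Alpha: the hawk, the lizard, the mantis | Station Beta: the finch, the worm]
5. Pilot goes to Station Beta with the lizard and the mantis.  [Station Alpha: the hawk | Station Beta: the finch, the lizard, the mantis, the worm]
6. Pilot goes back to Station Alpha with the finch.  [Station Alpha: the finch, the hawk | Station Beta: the lizard, the mantis, the worm]
7. Pilot goes to Station Beta with the finch and the hawk.  [Station Alpha: — | Station Beta: the finch, the hawk, the lizard, the mantis, the worm]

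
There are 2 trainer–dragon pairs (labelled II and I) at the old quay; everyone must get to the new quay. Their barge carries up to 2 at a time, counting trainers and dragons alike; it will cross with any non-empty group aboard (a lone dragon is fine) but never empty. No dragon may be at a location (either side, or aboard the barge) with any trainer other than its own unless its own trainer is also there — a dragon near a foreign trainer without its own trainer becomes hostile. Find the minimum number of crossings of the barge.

Counting alone: each trip to the new quay takes at most 2 across and each return brings at least 1 back, so after t trips out (and t−1 returns) at most 2t − (t−1) of the 4 are across; that first reaches 4 at t = 3, so at least 5 crossings are needed.
The plan below uses exactly 5 crossings, so it is optimal:
1. dragon II and trainer II cross → the new quay.
2. trainer II crosses ← the old quay.
3. trainer I and trainer II cross → the new quay.
4. trainer I crosses ← the old quay.
5. dragon I and trainer I cross → the new quay.

5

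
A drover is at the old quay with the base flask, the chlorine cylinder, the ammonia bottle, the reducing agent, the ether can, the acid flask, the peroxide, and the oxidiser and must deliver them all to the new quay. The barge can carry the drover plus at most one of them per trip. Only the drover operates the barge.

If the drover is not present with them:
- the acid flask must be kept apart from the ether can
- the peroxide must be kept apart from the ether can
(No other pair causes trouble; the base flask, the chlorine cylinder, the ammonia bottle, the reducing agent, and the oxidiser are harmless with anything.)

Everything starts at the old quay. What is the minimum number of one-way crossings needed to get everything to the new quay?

17

Counting alone: the drover can take at most 1 across per trip to the new quay, so moving all 8 needs at least 8 loaded trips out, with a return between consecutive ones — at least 15 crossings.
The safety rule pushes this higher. Following every safe sequence of crossings, the most of the 8 that can be at the new quay as the barge arrives there on crossing 15 is 7 — never all 8.
So no plan with fewer than 17 crossings exists, and this one achieves 17:
1. Drover goes to the new quay with the ether can.
2. Drover goes back to the old quay alone.
3. Drover goes to the new quay with the base flask.
4. Drover goes back to the old quay alone.
5. Drover goes to the new quay with the chlorine cylinder.
6. Drover goes back to the old quay alone.
7. Drover goes to the new quay with the ammonia bottle.
8. Drover goes back to the old quay alone.
9. Drover goes to the new quay with the reducing agent.
10. Drover goes back to the old quay alone.
11. Drover goes to the new quay with the acid flask.
12. Drover goes back to the old quay with the ether can.
13. Drover goes to the new quay with the peroxide.
14. Drover goes back to the old quay alone.
15. Drover goes to the new quay with the oxidiser.
16. Drover goes back to the old quay alone.
17. Drover goes to the new quay with the ether can.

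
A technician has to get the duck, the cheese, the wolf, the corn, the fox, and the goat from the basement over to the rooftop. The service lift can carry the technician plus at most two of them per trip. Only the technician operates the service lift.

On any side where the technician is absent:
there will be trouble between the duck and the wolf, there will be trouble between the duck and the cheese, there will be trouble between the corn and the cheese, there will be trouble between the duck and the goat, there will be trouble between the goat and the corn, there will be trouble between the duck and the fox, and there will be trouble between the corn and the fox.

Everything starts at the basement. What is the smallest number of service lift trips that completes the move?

Counting alone: the technician can take at most 2 across per trip to the rooftop, so moving all 6 needs at least 3 loaded trips out, with a return between consecutive ones — at least 5 crossings.
The safety rule pushes this higher. Following every safe sequence of crossings, the most of the 6 that can be at the rooftop as the service lift arrives there on crossing 5 is 4 — never all 6.
So no plan with fewer than 7 crossings exists, and this one achieves 7:
1. Technician goes to the rooftop with the corn and the duck.  [the basement: the cheese, the fox, the goat, the wolf | the rooftop: the corn, the duck]
2. Technician goes back to the basement alone.  [the basement: the cheese, the fox, the goat, the wolf | the rooftop: the corn, the duck]
3. Technician goes to the rooftop with the cheese and the wolf.  [the basement: the fox, the goat | the rooftop: the cheese, the corn, the duck, the wolf]
4. Technician goes back to the basement with the corn and the duck.  [the basement: the corn, the duck, the fox, the goat | the rooftop: the cheese, the wolf]
5. Technician goes to the rooftop with the fox and the goat.  [the basement: the corn, the duck | the rooftop: the cheese, the fox, the goat, the wolf]
6. Technician goes back to the basement alone.  [the basement: the corn, the duck | the rooftop: the cheese, the fox, the goat, the wolf]
7. Technician goes to the rooftop with the corn and the duck.  [the basement: — | the rooftop: the cheese, the corn, the duck, the fox, the goat, the wolf]

7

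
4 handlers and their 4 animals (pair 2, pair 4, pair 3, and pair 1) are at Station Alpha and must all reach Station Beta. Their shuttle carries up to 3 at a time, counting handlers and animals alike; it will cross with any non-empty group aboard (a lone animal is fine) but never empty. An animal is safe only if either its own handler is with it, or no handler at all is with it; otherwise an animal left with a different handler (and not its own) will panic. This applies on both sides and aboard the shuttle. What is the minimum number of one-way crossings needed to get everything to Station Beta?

9

Counting alone: each trip to Station Beta takes at most 3 across and each return brings at least 1 back, so after t trips out (and t−1 returns) at most 3t − (t−1) of the 8 are across; that first reaches 8 at t = 4, so at least 7 crossings are needed.
The safety rule pushes this higher. Following every safe sequence of crossings, the most of the 8 that can be at Station Beta as the shuttle arrives there on crossing 7 is 7 — never all 8.
So no plan with fewer than 9 crossings exists, and this one achieves 9:
1. animal 2 and handler 2 cross → Station Beta.
2. handler 2 crosses ← Station Alpha.
3. animal 4, handler 2, and handler 4 cross → Station Beta.
4. animal 2 and handler 2 cross ← Station Alpha.
5. handler 1, handler 2, and handler 3 cross → Station Beta.
6. animal 4 crosses ← Station Alpha.
7. animal 2 and animal 4 cross → Station Beta.
8. animal 2 crosses ← Station Alpha.
9. animal 1, animal 2, and animal 3 cross → Station Beta.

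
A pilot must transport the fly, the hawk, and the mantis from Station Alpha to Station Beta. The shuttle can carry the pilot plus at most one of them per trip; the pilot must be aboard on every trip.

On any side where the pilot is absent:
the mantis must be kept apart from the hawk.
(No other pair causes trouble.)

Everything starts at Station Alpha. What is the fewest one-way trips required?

5

Counting alone: the pilot can take at most 1 across per trip to Station Beta, so moving all 3 needs at least 3 loaded trips out, with a return between consecutive ones — at least 5 crossings.
The plan below uses exactly 5 crossings, so it is optimal:
1. Pilot goes to Station Beta with the hawk.  [Station Alpha: the fly, the mantis | Station Beta: the hawk]
2. Pilot goes back to Station Alpha alone.  [Station Alpha: the fly, the mantis | Station Beta: the hawk]
3. Pilot goes to Station Beta with the fly.  [Station Alpha: the mantis | Station Beta: the fly, the hawk]
4. Pilot goes back to Station Alpha alone.  [Station Alpha: the mantis | Station Beta: the fly, the hawk]
5. Pilot goes to Station Beta with the mantis.  [Station Alpha: — | Station Beta: the fly, the hawk, the mantis]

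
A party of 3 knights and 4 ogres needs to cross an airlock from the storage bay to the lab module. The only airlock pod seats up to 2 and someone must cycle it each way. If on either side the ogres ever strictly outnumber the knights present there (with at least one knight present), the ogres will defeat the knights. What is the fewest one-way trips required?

impossible

The ogres already outnumber the knights at the storage bay before anyone moves, so the starting position itself is disallowed.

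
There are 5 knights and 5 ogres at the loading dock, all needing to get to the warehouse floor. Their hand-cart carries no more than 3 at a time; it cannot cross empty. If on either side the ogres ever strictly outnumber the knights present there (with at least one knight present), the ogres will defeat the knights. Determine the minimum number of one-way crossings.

11

Counting alone: each trip to the warehouse floor takes at most 3 across and each return brings at least 1 back, so after t trips out (and t−1 returns) at most 3t − (t−1) of the 10 are across; that first reaches 10 at t = 5, so at least 9 crossings are needed.
The safety rule pushes this higher. Following every safe sequence of crossings, the most of the 10 that can be at the warehouse floor as the hand-cart arrives there on crossing 9 is 9 — never all 10.
So no plan with fewer than 11 crossings exists, and this one achieves 11:
1. 2 ogres → the warehouse floor.  (the loading dock: 5K 3O; the warehouse floor: 0K 2O)
2. 1 ogre ← the loading dock.  (the loading dock: 5K 4O; the warehouse floor: 0K 1O)
3. 3 ogres → the warehouse floor.  (the loading dock: 5K 1O; the warehouse floor: 0K 4O)
4. 1 ogre ← the loading dock.  (the loading dock: 5K 2O; the warehouse floor: 0K 3O)
5. 3 knights → the warehouse floor.  (the loading dock: 2K 2O; the warehouse floor: 3K 3O)
6. 1 knight and 1 ogre ← the loading dock.  (the loading dock: 3K 3O; the warehouse floor: 2K 2O)
7. 3 knights → the warehouse floor.  (the loading dock: 0K 3O; the warehouse floor: 5K 2O)
8. 1 ogre ← the loading dock.  (the loading dock: 0K 4O; the warehouse floor: 5K 1O)
9. 2 ogres → the warehouse floor.  (the loading dock: 0K 2O; the warehouse floor: 5K 3O)
10. 1 ogre ← the loading dock.  (the loading dock: 0K 3O; the warehouse floor: 5K 2O)
11. 3 ogres → the warehouse floor.  (the loading dock: 0K 0O; the warehouse floor: 5K 5O)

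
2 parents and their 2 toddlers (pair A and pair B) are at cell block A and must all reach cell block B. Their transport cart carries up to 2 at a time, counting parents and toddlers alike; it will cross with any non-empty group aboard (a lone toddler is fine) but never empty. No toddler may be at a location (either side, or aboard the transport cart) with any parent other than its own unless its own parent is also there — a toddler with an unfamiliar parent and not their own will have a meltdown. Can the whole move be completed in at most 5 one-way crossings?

Yes — this plan uses 5 crossings (≤ 5):
1. parent A and toddler A cross → cell block B.
2. parent A crosses ← cell block A.
3. parent A and parent B cross → cell block B.
4. parent B crosses ← cell block A.
5. parent B and toddler B cross → cell block B.

Yes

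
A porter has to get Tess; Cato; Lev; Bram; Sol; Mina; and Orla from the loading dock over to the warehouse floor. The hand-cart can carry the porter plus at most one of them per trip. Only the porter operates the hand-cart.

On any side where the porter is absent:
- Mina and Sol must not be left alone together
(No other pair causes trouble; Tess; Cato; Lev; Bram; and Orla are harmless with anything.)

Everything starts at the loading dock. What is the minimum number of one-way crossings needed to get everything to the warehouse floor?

Counting alone: the porter can take at most 1 across per trip to the warehouse floor, so moving all 7 needs at least 7 loaded trips out, with a return between consecutive ones — at least 13 crossings.
The plan below uses exactly 13 crossings, so it is optimal:
1. Porter goes to the warehouse floor with Sol.  [the loading dock: Bram, Cato, Lev, Mina, Orla, Tess | the warehouse floor: Sol]
2. Porter goes back to the loading dock alone.  [the loading dock: Bram, Cato, Lev, Mina, Orla, Tess | the warehouse floor: Sol]
3. Porter goes to the warehouse floor with Tess.  [the loading dock: Bram, Cato, Lev, Mina, Orla | the warehouse floor: Sol, Tess]
4. Porter goes back to the loading dock alone.  [the loading dock: Bram, Cato, Lev, Mina, Orla | the warehouse floor: Sol, Tess]
5. Porter goes to the warehouse floor with Cato.  [the loading dock: Bram, Lev, Mina, Orla | the warehouse floor: Cato, Sol, Tess]
6. Porter goes back to the loading dock alone.  [the loading dock: Bram, Lev, Mina, Orla | the warehouse floor: Cato, Sol, Tess]
7. Porter goes to the warehouse floor with Lev.  [the loading dock: Bram, Mina, Orla | the warehouse floor: Cato, Lev, Sol, Tess]
8. Porter goes back to the loading dock alone.  [the loading dock: Bram, Mina, Orla | the warehouse floor: Cato, Lev, Sol, Tess]
9. Porter goes to the warehouse floor with Bram.  [the loading dock: Mina, Orla | the warehouse floor: Bram, Cato, Lev, Sol, Tess]
10. Porter goes back to the loading dock alone.  [the loading dock: Mina, Orla | the warehouse floor: Bram, Cato, Lev, Sol, Tess]
11. Porter goes to the warehouse floor with Orla.  [the loading dock: Mina | the warehouse floor: Bram, Cato, Lev, Orla, Sol, Tess]
12. Porter goes back to the loading dock alone.  [the loading dock: Mina | the warehouse floor: Bram, Cato, Lev, Orla, Sol, Tess]
13. Porter goes to the warehouse floor with Mina.  [the loading dock: — | the warehouse floor: Bram, Cato, Lev, Mina, Orla, Sol, Tess]

13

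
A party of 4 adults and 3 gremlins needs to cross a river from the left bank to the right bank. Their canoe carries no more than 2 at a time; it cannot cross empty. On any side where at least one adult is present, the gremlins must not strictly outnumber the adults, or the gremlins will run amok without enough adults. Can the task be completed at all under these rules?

Yes

1. 2 gremlins → the right bank.  (the left bank: 4A 1G; the right bank: 0A 2G)
2. 1 gremlin ← the left bank.  (the left bank: 4A 2G; the right bank: 0A 1G)
3. 2 gremlins → the right bank.  (the left bank: 4A 0G; the right bank: 0A 3G)
4. 1 gremlin ← the left bank.  (the left bank: 4A 1G; the right bank: 0A 2G)
5. 2 adults → the right bank.  (the left bank: 2A 1G; the right bank: 2A 2G)
6. 1 gremlin ← the left bank.  (the left bank: 2A 2G; the right bank: 2A 1G)
7. 1 adult and 1 gremlin → the right bank.  (the left bank: 1A 1G; the right bank: 3A 2G)
8. 1 adult ← the left bank.  (the left bank: 2A 1G; the right bank: 2A 2G)
9. 1 adult and 1 gremlin → the right bank.  (the left bank: 1A 0G; the right bank: 3A 3G)
10. 1 gremlin ← the left bank.  (the left bank: 1A 1G; the right bank: 3A 2G)
11. 1 adult and 1 gremlin → the right bank.  (the left bank: 0A 0G; the right bank: 4A 3G)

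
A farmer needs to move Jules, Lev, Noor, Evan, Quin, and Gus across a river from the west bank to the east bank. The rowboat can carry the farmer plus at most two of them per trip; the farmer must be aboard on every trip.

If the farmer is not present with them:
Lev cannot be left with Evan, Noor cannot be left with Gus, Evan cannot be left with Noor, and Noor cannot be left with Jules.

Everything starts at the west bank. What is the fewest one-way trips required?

Counting alone: the farmer can take at most 2 across per trip to the east bank, so moving all 6 needs at least 3 loaded trips out, with a return between consecutive ones — at least 5 crossings.
The safety rule pushes this higher. Following every safe sequence of crossings, the most of the 6 that can be at the east bank as the rowboat arrives there on crossing 5 is 5 — never all 6.
So no plan with fewer than 7 crossings exists, and this one achieves 7:
1. Farmer goes to the east bank with Lev and Noor.
2. Farmer goes back to the west bank alone.
3. Farmer goes to the east bank with Quin.
4. Farmer goes back to the west bank alone.
5. Farmer goes to the east bank with Gus and Jules.
6. Farmer goes back to the west bank with Noor.
7. Farmer goes to the east bank with Evan and Noor.

7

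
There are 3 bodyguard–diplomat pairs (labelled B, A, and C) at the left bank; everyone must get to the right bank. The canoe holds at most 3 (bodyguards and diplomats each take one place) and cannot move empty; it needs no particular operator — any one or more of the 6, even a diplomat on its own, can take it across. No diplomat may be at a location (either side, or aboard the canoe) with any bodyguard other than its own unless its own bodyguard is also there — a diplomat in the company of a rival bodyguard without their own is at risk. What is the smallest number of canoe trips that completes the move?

Counting alone: each trip to the right bank takes at most 3 across and each return brings at least 1 back, so after t trips out (and t−1 returns) at most 3t − (t−1) of the 6 are across; that first reaches 6 at t = 3, so at least 5 crossings are needed.
The plan below uses exactly 5 crossings, so it is optimal:
1. bodyguard B and diplomat B cross → the right bank.
2. bodyguard B crosses ← the left bank.
3. bodyguard A, bodyguard B, and bodyguard C cross → the right bank.
4. diplomat B crosses ← the left bank.
5. diplomat A, diplomat B, and diplomat C cross → the right bank.

5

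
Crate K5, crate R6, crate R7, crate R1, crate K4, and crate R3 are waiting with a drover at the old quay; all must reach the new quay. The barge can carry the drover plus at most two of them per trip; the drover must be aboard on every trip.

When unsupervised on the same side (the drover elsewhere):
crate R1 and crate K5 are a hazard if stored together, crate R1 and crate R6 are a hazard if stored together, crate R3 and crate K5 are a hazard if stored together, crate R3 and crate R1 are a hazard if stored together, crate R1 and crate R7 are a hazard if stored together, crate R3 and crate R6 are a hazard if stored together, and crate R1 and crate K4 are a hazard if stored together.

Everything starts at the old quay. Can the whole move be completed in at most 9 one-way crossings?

Yes

Yes — this plan uses 9 crossings (≤ 9):
1. Drover goes to the new quay with crate R1 and crate R3.
2. Drover goes back to the old quay with crate R1.
3. Drover goes to the new quay with crate R1 and crate R7.
4. Drover goes back to the old quay with crate R1.
5. Drover goes to the new quay with crate K4 and crate R1.
6. Drover goes back to the old quay with crate R1.
7. Drover goes to the new quay with crate K5 and crate R6.
8. Drover goes back to the old quay with crate R3.
9. Drover goes to the new quay with crate R1 and crate R3.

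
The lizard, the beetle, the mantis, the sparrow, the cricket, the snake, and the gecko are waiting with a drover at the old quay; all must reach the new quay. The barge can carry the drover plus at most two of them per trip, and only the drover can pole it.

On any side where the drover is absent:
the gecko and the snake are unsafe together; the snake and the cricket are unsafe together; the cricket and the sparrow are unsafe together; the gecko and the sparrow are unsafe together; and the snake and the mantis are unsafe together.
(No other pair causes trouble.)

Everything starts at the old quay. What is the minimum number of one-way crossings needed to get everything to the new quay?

Counting alone: the drover can take at most 2 across per trip to the new quay, so moving all 7 needs at least 4 loaded trips out, with a return between consecutive ones — at least 7 crossings.
The safety rule pushes this higher. Following every safe sequence of crossings, the most of the 7 that can be at the new quay as the barge arrives there on crossing 7 is 6 — never all 7.
So no plan with fewer than 9 crossings exists, and this one achieves 9:
1. Drover goes to the new quay with the snake and the sparrow.
2. Drover goes back to the old quay alone.
3. Drover goes to the new quay with the lizard.
4. Drover goes back to the old quay alone.
5. Drover goes to the new quay with the beetle and the mantis.
6. Drover goes back to the old quay with the snake.
7. Drover goes to the new quay with the cricket and the gecko.
8. Drover goes back to the old quay with the sparrow.
9. Drover goes to the new quay with the snake and the sparrow.

9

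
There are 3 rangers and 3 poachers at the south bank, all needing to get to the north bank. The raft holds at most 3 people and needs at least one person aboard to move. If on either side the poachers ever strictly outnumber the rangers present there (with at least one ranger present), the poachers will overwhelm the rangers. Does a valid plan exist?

1. 2 poachers → the north bank.  (the south bank: 3R 1P; the north bank: 0R 2P)
2. 1 poacher ← the south bank.  (the south bank: 3R 2P; the north bank: 0R 1P)
3. 3 rangers → the north bank.  (the south bank: 0R 2P; the north bank: 3R 1P)
4. 1 poacher ← the south bank.  (the south bank: 0R 3P; the north bank: 3R 0P)
5. 3 poachers → the north bank.  (the south bank: 0R 0P; the north bank: 3R 3P)

Yes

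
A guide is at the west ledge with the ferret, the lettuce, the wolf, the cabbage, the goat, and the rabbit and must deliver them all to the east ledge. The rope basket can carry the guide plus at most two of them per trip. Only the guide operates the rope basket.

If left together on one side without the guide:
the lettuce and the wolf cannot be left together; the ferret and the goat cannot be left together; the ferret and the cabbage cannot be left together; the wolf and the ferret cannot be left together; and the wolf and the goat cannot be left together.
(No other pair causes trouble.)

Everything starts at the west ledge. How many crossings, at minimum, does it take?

9

Counting alone: the guide can take at most 2 across per trip to the east ledge, so moving all 6 needs at least 3 loaded trips out, with a return between consecutive ones — at least 5 crossings.
The safety rule pushes this higher. Following every safe sequence of crossings, the most of the 6 that can be at the east ledge as the rope basket arrives there on crossings 5, 7 is 4, 5 respectively — never all 6.
So no plan with fewer than 9 crossings exists, and this one achieves 9:
1. Guide goes to the east ledge with the ferret and the wolf.
2. Guide goes back to the west ledge with the ferret.
3. Guide goes to the east ledge with the ferret and the lettuce.
4. Guide goes back to the west ledge with the wolf.
5. Guide goes to the east ledge with the rabbit and the wolf.
6. Guide goes back to the west ledge with the wolf.
7. Guide goes to the east ledge with the cabbage and the goat.
8. Guide goes back to the west ledge with the ferret.
9. Guide goes to the east ledge with the ferret and the wolf.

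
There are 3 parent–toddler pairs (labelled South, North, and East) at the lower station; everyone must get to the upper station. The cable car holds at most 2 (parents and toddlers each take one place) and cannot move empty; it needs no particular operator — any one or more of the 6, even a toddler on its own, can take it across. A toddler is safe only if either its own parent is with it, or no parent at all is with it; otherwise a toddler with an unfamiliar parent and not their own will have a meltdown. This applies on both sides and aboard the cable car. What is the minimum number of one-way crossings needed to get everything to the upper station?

11

Counting alone: each trip to the upper station takes at most 2 across and each return brings at least 1 back, so after t trips out (and t−1 returns) at most 2t − (t−1) of the 6 are across; that first reaches 6 at t = 5, so at least 9 crossings are needed.
The safety rule pushes this higher. Following every safe sequence of crossings, the most of the 6 that can be at the upper station as the cable car arrives there on crossing 9 is 5 — never all 6.
So no plan with fewer than 11 crossings exists, and this one achieves 11:
1. parent South and toddler South cross → the upper station.
2. parent South crosses ← the lower station.
3. toddler East and toddler North cross → the upper station.
4. toddler South crosses ← the lower station.
5. parent East and parent North cross → the upper station.
6. parent North and toddler North cross ← the lower station.
7. parent North and parent South cross → the upper station.
8. toddler East crosses ← the lower station.
9. toddler North and toddler South cross → the upper station.
10. parent East crosses ← the lower station.
11. parent East and toddler East cross → the upper station.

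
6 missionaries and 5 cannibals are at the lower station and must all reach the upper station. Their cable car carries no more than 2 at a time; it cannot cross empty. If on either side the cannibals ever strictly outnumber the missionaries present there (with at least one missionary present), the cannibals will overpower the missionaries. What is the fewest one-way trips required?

19

Counting alone: each trip to the upper station takes at most 2 across and each return brings at least 1 back, so after t trips out (and t−1 returns) at most 2t − (t−1) of the 11 are across; that first reaches 11 at t = 10, so at least 19 crossings are needed.
The plan below uses exactly 19 crossings, so it is optimal:
1. 2 cannibals → the upper station.  (the lower station: 6M 3C; the upper station: 0M 2C)
2. 1 cannibal ← the lower station.  (the lower station: 6M 4C; the upper station: 0M 1C)
3. 2 cannibals → the upper station.  (the lower station: 6M 2C; the upper station: 0M 3C)
4. 1 cannibal ← the lower station.  (the lower station: 6M 3C; the upper station: 0M 2C)
5. 2 missionaries → the upper station.  (the lower station: 4M 3C; the upper station: 2M 2C)
6. 1 cannibal ← the lower station.  (the lower station: 4M 4C; the upper station: 2M 1C)
7. 1 missionary and 1 cannibal → the upper station.  (the lower station: 3M 3C; the upper station: 3M 2C)
8. 1 missionary ← the lower station.  (the lower station: 4M 3C; the upper station: 2M 2C)
9. 1 missionary and 1 cannibal → the upper station.  (the lower station: 3M 2C; the upper station: 3M 3C)
10. 1 cannibal ← the lower station.  (the lower station: 3M 3C; the upper station: 3M 2C)
11. 1 missionary and 1 cannibal → the upper station.  (the lower station: 2M 2C; the upper station: 4M 3C)
12. 1 missionary ← the lower station.  (the lower station: 3M 2C; the upper station: 3M 3C)
13. 1 missionary and 1 cannibal → the upper station.  (the lower station: 2M 1C; the upper station: 4M 4C)
14. 1 cannibal ← the lower station.  (the lower station: 2M 2C; the upper station: 4M 3C)
15. 1 missionary and 1 cannibal → the upper station.  (the lower station: 1M 1C; the upper station: 5M 4C)
16. 1 missionary ← the lower station.  (the lower station: 2M 1C; the upper station: 4M 4C)
17. 1 missionary and 1 cannibal → the upper station.  (the lower station: 1M 0C; the upper station: 5M 5C)
18. 1 cannibal ← the lower station.  (the lower station: 1M 1C; the upper station: 5M 4C)
19. 1 missionary and 1 cannibal → the upper station.  (the lower station: 0M 0C; the upper station: 6M 5C)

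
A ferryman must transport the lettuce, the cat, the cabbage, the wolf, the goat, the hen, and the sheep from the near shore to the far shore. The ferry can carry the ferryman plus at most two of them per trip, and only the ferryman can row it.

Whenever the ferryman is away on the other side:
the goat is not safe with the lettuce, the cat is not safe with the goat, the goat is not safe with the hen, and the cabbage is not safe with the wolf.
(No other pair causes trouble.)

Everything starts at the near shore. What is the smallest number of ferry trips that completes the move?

7

Counting alone: the ferryman can take at most 2 across per trip to the far shore, so moving all 7 needs at least 4 loaded trips out, with a return between consecutive ones — at least 7 crossings.
The plan below uses exactly 7 crossings, so it is optimal:
1. Ferryman goes to the far shore with the cabbage and the goat.  [the near shore: the cat, the hen, the lettuce, the sheep, the wolf | the far shore: the cabbage, the goat]
2. Ferryman goes back to the near shore alone.  [the near shore: the cat, the hen, the lettuce, the sheep, the wolf | the far shore: the cabbage, the goat]
3. Ferryman goes to the far shore with the cat and the lettuce.  [the near shore: the hen, the sheep, the wolf | the far shore: the cabbage, the cat, the goat, the lettuce]
4. Ferryman goes back to the near shore with the goat.  [the near shore: the goat, the hen, the sheep, the wolf | the far shore: the cabbage, the cat, the lettuce]
5. Ferryman goes to the far shore with the hen and the sheep.  [the near shore: the goat, the wolf | the far shore: the cabbage, the cat, the hen, the lettuce, the sheep]
6. Ferryman goes back to the near shore alone.  [the near shore: the goat, the wolf | the far shore: the cabbage, the cat, the hen, the lettuce, the sheep]
7. Ferryman goes to the far shore with the goat and the wolf.  [the near shore: — | the far shore: the cabbage, the cat, the goat, the hen, the lettuce, the sheep, the wolf]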